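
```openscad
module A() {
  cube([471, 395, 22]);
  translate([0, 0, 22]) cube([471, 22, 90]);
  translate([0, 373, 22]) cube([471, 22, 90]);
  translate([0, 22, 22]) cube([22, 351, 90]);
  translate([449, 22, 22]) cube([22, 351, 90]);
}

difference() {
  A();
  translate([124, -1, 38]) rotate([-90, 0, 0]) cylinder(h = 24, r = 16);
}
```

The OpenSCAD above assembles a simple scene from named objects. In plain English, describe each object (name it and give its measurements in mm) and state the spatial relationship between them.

A is an open storage box with external size 471×395×112 mm and wall thickness 22 mm (the base is also 22 mm thick). The base covers the whole footprint; the four walls stand on the base, with the y-facing walls full-width and the x-facing walls fitting between their inner faces.

The open box has a circular hole of radius 16 mm through its front wall, centred at (x = 124, z = 38).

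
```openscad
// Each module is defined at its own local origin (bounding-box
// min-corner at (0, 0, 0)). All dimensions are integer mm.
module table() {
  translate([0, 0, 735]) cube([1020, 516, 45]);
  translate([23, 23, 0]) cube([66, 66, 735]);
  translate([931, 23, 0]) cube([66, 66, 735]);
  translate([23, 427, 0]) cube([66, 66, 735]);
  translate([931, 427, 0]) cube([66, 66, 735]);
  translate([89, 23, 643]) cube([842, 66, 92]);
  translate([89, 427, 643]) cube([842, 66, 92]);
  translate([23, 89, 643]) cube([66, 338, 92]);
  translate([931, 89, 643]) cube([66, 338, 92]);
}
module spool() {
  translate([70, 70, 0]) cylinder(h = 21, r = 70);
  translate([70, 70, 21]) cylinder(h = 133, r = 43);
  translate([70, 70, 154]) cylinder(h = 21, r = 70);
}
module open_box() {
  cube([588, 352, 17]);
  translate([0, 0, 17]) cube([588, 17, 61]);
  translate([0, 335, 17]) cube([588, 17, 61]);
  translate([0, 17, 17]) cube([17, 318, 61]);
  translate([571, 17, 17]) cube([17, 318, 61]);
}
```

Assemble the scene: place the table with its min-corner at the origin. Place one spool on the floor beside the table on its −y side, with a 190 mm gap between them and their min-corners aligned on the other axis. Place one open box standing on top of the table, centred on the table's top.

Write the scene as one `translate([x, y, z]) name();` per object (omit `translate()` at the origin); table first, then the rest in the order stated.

table();
translate([0, -330, 0]) spool();
translate([216, 82, 780]) open_box();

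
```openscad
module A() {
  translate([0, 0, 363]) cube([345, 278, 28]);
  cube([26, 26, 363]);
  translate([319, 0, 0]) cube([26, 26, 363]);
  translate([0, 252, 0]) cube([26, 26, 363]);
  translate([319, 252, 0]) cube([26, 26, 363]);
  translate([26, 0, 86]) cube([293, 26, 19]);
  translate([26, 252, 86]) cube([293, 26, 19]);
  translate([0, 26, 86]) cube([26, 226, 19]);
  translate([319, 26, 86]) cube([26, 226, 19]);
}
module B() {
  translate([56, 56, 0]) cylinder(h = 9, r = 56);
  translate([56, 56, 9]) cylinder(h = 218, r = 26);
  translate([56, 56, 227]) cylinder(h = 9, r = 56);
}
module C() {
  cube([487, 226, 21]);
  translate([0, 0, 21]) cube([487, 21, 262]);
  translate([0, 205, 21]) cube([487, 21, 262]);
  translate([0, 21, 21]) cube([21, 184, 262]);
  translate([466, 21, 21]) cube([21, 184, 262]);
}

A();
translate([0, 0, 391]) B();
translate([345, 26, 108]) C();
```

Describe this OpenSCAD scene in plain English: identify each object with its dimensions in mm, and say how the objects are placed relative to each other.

A is a four-legged stool. The seat is a 345×278×28 mm slab whose top surface is at z = 391 mm; four square legs, each 26×26 mm in cross-section, run from the floor (z = 0) to the underside of the seat, each flush with a corner of the seat. Four stretchers, 26 mm wide and 19 mm tall, connect adjacent legs with their undersides at z = 86 mm, each running between the inner faces of the legs it joins and aligned with the legs' outer faces on the other axis.

B is a spool: two coaxial disc flanges of radius 56 mm and thickness 9 mm, joined by a core cylinder of radius 26 mm and height 218 mm. The lower flange rests on z = 0 and the three cylinders share a vertical axis.

C is an open-topped rectangular box: outside dimensions 487×226×283 mm, with a uniform wall and base thickness of 21 mm. The base is a full 487×226 slab on the floor; four walls sit on top of the base. The front and back walls (the −y and +y sides) span the full width; the two side walls fit between them.

The spool is on top of the stool. The open box is beside the stool with their tops flush at z = 391.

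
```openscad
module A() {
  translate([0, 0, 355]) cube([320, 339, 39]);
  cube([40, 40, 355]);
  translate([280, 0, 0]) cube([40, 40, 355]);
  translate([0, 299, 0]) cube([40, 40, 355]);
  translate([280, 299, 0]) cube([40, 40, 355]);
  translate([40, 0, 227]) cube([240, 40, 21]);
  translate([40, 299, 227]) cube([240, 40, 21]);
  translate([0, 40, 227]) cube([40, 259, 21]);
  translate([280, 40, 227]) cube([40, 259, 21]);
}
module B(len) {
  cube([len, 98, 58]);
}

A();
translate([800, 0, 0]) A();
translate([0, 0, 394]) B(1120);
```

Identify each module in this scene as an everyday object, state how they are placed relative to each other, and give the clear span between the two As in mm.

A is a stool. B is a beam. A beam spans the tops of two stools. The clear span between the two stools is 480 mm.

Second stool starts at x = 800; first ends at x = 320; clear span = 800 − 320 = 480 mm.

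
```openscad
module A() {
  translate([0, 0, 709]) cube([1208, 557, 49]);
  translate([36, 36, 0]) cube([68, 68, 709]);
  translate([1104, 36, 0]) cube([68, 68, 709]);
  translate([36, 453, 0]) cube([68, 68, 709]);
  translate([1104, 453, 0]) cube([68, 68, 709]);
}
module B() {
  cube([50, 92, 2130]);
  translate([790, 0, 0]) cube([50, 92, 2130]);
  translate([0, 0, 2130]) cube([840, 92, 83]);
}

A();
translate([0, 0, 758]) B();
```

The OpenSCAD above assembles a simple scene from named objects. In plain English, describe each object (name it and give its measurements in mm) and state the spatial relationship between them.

A is a rectangular dining table. The top is 1208×557×49 mm with its upper surface at z = 758 mm. It stands on four 68×68 mm square legs, each inset 36 mm from the nearest pair of top edges, running from the floor to the underside of the top.

B is a rectangular door frame: two vertical jambs of 50×92 mm section, 2130 mm tall, with a clear opening 740 mm wide between their inner faces. A header 83 mm tall and 92 mm deep lies on top of the jambs and spans the full outside width.

The door frame is on top of the table.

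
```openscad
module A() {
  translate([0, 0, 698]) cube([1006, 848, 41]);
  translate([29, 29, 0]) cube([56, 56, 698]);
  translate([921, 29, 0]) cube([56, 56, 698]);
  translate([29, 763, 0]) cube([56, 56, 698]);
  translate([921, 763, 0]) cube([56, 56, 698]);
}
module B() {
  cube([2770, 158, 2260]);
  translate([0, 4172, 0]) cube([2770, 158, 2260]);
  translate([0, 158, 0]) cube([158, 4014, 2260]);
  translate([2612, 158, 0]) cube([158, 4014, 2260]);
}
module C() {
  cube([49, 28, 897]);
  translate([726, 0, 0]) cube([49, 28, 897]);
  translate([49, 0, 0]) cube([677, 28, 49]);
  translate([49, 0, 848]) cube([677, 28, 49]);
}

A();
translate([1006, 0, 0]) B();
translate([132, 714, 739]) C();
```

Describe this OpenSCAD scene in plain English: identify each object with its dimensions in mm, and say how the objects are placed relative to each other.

A is a rectangular dining table. The top is 1006×848×41 mm with its upper surface at z = 739 mm. It stands on four 56×56 mm square legs, each inset 29 mm from the nearest pair of top edges, running from the floor to the underside of the top.

B is a box-shaped house frame (walls only): outside footprint 2770×4330 mm, wall height 2260 mm, wall thickness 158 mm. The two y-facing walls run the full x-width; the two x-facing walls fit between the inner faces of the y-facing walls.

C is a picture frame with a 677×799 mm rectangular opening (x by z) and a uniform 49 mm border on every side. Frame depth is 28 mm along y. It is built from two vertical stiles running the full outside height and two horizontal rails spanning the gap between the stiles.

The house frame is against the table's +x side, with their −y faces flush. The picture frame is on top of the table.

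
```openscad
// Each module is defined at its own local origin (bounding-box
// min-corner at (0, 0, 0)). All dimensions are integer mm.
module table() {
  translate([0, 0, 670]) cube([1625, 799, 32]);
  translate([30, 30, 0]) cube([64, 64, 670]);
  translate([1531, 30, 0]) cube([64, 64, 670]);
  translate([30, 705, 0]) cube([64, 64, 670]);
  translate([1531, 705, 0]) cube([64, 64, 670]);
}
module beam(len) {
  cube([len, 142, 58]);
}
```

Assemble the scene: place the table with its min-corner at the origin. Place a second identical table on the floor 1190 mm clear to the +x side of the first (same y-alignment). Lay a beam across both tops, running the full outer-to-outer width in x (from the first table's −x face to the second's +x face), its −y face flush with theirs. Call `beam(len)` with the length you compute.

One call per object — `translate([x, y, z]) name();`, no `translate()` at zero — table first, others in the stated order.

table();
translate([2815, 0, 0]) table();
translate([0, 0, 702]) beam(4440);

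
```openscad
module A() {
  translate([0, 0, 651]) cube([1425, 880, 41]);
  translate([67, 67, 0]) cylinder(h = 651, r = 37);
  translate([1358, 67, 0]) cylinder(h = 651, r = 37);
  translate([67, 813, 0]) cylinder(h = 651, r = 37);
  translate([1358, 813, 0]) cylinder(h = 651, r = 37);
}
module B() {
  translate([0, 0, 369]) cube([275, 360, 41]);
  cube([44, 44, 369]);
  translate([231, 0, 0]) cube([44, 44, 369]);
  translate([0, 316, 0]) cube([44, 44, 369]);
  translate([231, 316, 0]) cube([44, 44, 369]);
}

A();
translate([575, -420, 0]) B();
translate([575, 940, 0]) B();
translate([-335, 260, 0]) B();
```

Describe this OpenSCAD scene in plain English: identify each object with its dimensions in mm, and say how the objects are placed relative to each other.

A is a rectangular dining table. The top is 1425×880×41 mm with its upper surface at z = 692 mm. It stands on four round legs of 74 mm diameter, each leg's bounding box inset 30 mm from the nearest pair of top edges, running from the floor to the underside of the top.

B is a four-legged stool. The seat is 275×360 mm, 41 mm thick, top at z = 410 mm. It stands on four square legs, each 44×44 mm in cross-section, from z = 0 to the seat underside, each flush with a corner of the seat.

Three stools sit around the table at the −y, +y, −x sides.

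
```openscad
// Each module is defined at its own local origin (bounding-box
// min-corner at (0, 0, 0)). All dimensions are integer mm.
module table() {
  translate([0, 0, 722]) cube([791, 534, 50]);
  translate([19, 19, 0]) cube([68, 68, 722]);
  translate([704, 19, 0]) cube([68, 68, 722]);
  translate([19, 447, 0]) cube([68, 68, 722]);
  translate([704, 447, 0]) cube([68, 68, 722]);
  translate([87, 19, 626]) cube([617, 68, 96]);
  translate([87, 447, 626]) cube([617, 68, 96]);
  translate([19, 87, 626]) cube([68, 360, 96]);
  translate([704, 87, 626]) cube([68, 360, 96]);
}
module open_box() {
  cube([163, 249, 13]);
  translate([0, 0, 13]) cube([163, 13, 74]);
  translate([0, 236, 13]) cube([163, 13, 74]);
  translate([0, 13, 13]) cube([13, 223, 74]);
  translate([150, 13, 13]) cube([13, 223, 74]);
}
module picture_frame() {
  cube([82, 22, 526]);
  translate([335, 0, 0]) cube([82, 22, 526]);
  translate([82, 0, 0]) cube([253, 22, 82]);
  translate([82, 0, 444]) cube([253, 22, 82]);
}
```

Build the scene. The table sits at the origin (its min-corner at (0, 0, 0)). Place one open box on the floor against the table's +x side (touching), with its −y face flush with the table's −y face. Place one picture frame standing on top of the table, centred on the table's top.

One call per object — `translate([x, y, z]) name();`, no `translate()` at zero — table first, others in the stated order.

table();
translate([791, 0, 0]) open_box();
translate([187, 256, 772]) picture_frame();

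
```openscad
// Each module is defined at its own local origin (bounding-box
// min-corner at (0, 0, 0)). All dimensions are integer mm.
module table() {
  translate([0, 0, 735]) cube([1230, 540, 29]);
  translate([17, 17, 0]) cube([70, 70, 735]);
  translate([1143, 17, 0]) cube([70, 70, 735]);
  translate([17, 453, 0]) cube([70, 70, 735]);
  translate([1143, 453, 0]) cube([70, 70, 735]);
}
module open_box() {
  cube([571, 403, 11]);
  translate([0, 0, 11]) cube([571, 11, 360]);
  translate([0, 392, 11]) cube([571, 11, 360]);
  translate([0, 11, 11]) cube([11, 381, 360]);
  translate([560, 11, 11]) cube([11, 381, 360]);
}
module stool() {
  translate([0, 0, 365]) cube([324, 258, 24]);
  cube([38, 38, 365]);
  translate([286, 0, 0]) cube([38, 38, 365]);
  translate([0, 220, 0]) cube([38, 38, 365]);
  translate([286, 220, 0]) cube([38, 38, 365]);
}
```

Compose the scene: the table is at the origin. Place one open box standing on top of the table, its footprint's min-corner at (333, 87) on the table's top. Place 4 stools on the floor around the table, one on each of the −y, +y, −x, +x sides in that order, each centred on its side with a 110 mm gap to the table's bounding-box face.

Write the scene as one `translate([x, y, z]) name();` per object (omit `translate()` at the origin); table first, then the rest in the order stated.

table();
translate([333, 87, 764]) open_box();
translate([453, -368, 0]) stool();
translate([453, 650, 0]) stool();
translate([-434, 141, 0]) stool();
translate([1340, 141, 0]) stool();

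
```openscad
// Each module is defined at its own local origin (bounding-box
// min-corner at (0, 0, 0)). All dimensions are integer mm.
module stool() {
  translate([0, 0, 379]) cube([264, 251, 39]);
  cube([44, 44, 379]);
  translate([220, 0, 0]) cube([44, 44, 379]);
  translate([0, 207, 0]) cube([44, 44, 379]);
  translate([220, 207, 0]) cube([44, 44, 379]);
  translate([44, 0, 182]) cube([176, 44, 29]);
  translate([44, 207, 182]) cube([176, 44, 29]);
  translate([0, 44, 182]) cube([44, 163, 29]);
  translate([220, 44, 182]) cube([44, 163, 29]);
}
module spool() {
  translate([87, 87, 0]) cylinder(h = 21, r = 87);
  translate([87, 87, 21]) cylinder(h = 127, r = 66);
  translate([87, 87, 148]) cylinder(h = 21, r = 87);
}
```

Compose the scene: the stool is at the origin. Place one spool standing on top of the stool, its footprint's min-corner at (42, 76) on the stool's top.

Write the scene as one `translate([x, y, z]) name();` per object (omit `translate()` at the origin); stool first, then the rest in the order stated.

stool();
translate([42, 76, 418]) spool();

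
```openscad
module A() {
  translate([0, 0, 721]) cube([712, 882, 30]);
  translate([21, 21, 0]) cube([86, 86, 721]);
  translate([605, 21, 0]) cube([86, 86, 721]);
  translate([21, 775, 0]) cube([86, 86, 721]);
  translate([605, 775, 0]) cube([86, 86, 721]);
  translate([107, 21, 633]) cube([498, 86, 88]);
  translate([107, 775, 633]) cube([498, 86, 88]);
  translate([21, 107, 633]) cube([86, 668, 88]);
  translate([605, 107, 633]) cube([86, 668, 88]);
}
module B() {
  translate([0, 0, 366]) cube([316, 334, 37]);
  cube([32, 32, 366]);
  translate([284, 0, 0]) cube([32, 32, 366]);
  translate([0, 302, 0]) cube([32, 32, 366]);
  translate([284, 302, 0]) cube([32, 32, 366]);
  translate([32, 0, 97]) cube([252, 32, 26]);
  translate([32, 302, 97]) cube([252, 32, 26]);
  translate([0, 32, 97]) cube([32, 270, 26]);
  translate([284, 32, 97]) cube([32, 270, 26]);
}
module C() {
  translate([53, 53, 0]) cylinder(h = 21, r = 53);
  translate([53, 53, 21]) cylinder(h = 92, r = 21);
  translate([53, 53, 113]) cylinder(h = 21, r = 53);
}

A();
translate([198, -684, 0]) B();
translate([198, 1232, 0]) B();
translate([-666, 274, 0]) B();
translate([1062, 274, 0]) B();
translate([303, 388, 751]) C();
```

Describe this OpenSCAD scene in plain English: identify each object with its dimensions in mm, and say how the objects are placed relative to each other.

A is a table: top 712 mm (x) × 882 mm (y), 30 mm thick, upper face at z = 751 mm, on four 86×86 mm square legs, each inset 21 mm from the nearest pair of top edges, running from z = 0 to the bottom of the top. Four apron rails, 86 mm thick and 88 mm tall, run between adjacent legs with their top edges flush with the underside of the top and their outer faces flush with the legs' outer faces.

B is a four-legged stool. The seat is a 316×334×37 mm slab whose top surface is at z = 403 mm; four square legs, each 32×32 mm in cross-section, run from the floor (z = 0) to the underside of the seat, each flush with a corner of the seat. Four stretchers, 32 mm wide and 26 mm tall, connect adjacent legs with their undersides at z = 97 mm, each running between the inner faces of the legs it joins and aligned with the legs' outer faces on the other axis.

C is a spool: two coaxial disc flanges of radius 53 mm and thickness 21 mm, joined by a core cylinder of radius 21 mm and height 92 mm. The lower flange rests on z = 0 and the three cylinders share a vertical axis.

Four stools sit around the table at the −y, +y, −x, +x sides. The spool is on top of the table, centred.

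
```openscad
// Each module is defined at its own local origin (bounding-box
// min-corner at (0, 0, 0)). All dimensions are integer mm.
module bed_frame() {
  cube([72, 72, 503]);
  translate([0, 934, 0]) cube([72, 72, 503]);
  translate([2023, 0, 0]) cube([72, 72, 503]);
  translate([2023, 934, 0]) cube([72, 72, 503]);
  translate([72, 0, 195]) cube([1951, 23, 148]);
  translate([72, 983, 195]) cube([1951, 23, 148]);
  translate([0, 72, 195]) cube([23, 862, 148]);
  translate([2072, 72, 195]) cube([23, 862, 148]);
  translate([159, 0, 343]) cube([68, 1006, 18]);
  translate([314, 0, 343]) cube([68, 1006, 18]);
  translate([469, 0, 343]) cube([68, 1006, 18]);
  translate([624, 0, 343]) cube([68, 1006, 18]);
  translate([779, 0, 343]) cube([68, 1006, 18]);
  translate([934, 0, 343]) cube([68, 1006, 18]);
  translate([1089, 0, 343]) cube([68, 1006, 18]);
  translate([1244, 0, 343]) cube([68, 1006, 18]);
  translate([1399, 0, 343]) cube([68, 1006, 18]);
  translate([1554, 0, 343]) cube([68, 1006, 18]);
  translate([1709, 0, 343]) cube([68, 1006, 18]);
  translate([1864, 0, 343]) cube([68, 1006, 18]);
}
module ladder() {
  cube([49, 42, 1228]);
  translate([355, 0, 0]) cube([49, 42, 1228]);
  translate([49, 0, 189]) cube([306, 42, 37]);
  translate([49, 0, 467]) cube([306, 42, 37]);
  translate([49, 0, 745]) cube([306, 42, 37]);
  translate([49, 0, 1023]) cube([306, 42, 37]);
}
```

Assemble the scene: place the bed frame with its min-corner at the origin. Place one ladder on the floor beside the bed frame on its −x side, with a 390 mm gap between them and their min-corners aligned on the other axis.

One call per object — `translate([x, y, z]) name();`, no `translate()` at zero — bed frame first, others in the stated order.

bed_frame();
translate([-794, 0, 0]) ladder();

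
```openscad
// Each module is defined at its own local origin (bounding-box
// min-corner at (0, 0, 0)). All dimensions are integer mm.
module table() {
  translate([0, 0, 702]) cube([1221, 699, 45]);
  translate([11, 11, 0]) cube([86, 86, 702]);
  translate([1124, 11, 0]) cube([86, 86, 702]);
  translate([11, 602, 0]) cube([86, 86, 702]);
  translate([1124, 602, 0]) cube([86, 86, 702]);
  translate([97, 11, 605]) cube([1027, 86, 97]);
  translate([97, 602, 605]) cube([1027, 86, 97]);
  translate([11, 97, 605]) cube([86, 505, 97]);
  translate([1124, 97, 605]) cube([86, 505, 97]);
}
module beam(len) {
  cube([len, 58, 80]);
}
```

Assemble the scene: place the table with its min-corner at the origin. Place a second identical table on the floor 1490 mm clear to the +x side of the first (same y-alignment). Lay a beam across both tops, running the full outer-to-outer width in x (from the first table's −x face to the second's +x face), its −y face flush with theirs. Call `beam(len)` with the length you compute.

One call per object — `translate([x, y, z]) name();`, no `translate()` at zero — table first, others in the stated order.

table();
translate([2711, 0, 0]) table();
translate([0, 0, 747]) beam(3932);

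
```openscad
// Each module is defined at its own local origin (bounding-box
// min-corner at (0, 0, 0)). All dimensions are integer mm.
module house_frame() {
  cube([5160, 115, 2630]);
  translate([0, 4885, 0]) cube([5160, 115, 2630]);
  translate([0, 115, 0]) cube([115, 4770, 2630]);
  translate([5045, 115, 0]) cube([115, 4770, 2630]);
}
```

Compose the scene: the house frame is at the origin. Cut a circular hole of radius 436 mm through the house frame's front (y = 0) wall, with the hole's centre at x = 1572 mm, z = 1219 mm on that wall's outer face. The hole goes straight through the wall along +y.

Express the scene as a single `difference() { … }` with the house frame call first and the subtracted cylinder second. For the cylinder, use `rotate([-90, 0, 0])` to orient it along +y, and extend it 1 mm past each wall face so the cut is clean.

difference() {
  house_frame();
  translate([1572, -1, 1219]) rotate([-90, 0, 0]) cylinder(h = 117, r = 436);
}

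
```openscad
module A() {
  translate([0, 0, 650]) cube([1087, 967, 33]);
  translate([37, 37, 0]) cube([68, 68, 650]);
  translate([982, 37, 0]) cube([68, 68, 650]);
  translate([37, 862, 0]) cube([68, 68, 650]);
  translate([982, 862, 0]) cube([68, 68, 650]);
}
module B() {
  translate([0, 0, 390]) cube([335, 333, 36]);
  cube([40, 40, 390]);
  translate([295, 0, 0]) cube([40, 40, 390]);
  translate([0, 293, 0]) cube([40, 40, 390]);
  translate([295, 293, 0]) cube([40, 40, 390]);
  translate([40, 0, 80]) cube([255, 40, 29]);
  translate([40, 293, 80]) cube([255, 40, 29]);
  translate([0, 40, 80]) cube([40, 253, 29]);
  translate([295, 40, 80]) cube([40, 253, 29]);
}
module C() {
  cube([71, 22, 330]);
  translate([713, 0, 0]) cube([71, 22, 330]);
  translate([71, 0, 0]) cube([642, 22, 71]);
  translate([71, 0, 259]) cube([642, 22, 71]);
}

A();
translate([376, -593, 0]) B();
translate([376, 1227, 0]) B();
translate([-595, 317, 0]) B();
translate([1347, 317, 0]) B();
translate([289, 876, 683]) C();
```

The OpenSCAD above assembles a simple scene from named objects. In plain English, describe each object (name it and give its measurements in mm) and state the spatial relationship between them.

A is a rectangular dining table. The top is 1087×967×33 mm with its upper surface at z = 683 mm. It stands on four 68×68 mm square legs, each inset 37 mm from the nearest pair of top edges, running from the floor to the underside of the top.

B is a four-legged stool. The seat is a 335×333×36 mm slab whose top surface is at z = 426 mm; four square legs, each 40×40 mm in cross-section, run from the floor (z = 0) to the underside of the seat, each flush with a corner of the seat. Four stretchers, 40 mm wide and 29 mm tall, connect adjacent legs with their undersides at z = 80 mm, each running between the inner faces of the legs it joins and aligned with the legs' outer faces on the other axis.

C is a rectangular picture frame lying in the x–z plane (depth along y). The opening is 642 mm wide (x) by 188 mm tall (z), surrounded by a border 71 mm wide on all four sides. The frame is 22 mm deep and is made of two full-height vertical stiles with two horizontal rails fitted between them.

Four stools sit around the table at the −y, +y, −x, +x sides. The picture frame is on top of the table.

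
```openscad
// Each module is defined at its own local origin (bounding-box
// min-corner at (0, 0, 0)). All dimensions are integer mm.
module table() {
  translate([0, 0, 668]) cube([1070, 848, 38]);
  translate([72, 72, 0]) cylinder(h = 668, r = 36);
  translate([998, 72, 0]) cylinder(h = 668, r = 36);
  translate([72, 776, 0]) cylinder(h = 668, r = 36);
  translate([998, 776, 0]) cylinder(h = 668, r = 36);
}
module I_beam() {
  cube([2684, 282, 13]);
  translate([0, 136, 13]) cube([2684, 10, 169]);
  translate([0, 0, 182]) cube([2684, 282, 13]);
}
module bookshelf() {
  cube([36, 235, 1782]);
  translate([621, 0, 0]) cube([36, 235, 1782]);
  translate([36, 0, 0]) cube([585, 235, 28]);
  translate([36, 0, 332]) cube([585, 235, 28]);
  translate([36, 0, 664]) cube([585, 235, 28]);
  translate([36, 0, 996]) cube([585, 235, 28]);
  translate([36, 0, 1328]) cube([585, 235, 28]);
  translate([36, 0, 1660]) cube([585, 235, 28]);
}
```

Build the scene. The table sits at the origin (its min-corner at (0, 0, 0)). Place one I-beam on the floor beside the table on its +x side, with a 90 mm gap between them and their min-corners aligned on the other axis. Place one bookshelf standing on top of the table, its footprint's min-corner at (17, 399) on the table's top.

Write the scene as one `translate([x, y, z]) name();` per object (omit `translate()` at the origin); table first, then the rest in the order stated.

table();
translate([1160, 0, 0]) I_beam();
translate([17, 399, 706]) bookshelf();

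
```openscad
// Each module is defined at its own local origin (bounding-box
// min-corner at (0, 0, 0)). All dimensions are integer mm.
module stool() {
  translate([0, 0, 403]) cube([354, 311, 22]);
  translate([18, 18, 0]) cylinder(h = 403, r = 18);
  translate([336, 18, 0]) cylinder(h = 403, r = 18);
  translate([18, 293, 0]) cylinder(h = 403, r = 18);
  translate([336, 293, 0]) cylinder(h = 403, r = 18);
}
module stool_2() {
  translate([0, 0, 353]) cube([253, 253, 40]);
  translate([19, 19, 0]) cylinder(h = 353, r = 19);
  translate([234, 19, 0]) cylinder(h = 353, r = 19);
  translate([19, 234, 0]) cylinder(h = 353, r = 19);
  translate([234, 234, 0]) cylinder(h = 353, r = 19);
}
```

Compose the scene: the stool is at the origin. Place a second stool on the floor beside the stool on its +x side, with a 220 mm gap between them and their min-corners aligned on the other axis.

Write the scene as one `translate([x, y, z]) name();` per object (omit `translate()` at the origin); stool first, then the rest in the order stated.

stool();
translate([574, 0, 0]) stool_2();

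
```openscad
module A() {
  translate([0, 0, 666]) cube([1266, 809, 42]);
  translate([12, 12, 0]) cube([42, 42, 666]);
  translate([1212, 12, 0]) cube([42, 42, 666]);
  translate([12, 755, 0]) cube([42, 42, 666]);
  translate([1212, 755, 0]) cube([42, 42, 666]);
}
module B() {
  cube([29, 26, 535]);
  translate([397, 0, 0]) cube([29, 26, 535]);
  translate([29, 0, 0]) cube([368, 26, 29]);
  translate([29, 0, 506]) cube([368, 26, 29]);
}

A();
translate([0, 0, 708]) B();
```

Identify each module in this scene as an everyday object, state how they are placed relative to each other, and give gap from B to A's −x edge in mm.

The picture frame's min-x is at 0; the table's min-x is 0; gap = 0 mm.

A is a table. B is a picture frame. The picture frame is on top of the table. The gap from the picture frame to the table's −x edge is 0 mm.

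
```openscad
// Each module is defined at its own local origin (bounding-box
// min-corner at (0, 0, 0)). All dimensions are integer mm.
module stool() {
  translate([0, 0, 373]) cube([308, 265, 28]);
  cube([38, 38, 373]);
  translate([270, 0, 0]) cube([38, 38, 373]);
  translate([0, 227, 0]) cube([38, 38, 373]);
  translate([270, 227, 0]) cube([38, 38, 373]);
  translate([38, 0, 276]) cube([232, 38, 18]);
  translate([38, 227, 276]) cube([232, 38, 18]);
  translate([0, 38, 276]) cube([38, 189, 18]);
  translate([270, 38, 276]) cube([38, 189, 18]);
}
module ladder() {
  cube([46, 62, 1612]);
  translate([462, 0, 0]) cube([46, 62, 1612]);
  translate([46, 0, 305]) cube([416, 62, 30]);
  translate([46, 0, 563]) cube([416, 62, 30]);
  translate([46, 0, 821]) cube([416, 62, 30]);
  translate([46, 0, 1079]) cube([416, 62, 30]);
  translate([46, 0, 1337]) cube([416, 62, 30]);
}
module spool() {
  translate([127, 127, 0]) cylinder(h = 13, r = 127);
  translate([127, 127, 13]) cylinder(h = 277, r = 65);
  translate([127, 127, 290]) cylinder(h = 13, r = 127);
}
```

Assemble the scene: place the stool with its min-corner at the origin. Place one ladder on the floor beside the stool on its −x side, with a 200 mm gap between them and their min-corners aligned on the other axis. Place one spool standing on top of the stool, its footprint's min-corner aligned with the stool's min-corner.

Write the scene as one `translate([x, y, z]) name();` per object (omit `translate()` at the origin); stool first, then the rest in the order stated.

stool();
translate([-708, 0, 0]) ladder();
translate([0, 0, 401]) spool();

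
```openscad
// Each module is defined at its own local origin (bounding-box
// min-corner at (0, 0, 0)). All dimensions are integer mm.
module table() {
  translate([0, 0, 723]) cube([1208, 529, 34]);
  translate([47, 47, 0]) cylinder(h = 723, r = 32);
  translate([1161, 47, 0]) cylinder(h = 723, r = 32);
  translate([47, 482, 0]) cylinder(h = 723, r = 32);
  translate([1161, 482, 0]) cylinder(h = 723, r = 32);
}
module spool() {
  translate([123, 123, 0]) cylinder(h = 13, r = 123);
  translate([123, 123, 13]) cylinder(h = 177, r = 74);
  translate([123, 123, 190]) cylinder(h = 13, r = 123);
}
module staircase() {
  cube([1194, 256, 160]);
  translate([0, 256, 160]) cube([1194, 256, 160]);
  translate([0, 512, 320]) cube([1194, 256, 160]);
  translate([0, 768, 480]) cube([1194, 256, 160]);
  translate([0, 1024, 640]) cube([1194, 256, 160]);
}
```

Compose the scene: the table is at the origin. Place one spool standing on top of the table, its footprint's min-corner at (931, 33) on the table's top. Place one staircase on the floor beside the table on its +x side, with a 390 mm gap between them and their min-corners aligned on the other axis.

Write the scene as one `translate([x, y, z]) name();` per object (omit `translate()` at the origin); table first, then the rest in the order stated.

table();
translate([931, 33, 757]) spool();
translate([1598, 0, 0]) staircase();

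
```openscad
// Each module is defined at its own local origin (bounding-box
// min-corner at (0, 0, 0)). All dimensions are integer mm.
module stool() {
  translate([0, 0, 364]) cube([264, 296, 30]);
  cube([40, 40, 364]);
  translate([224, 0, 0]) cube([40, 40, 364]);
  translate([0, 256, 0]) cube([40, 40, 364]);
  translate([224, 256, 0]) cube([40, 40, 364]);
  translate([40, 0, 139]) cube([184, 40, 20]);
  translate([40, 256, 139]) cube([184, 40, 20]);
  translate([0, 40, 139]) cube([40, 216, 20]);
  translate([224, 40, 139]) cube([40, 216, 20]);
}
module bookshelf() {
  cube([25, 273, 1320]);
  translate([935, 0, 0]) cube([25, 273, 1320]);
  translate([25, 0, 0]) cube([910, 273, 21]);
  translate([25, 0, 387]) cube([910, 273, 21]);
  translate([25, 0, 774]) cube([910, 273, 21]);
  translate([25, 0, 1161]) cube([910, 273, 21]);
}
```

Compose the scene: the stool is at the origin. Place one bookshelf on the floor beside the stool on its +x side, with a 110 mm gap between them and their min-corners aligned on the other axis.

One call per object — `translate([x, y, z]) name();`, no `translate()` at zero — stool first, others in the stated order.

stool();
translate([374, 0, 0]) bookshelf();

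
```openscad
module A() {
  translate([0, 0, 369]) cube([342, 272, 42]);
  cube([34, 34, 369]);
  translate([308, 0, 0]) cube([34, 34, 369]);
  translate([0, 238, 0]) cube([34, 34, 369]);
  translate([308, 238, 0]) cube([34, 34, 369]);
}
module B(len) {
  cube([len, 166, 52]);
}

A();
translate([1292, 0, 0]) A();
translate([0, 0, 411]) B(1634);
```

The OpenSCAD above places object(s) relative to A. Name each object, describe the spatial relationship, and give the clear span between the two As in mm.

Second stool starts at x = 1292; first ends at x = 342; clear span = 1292 − 342 = 950 mm.

A is a stool. B is a beam. A beam spans the tops of two stools. The clear span between the two stools is 950 mm.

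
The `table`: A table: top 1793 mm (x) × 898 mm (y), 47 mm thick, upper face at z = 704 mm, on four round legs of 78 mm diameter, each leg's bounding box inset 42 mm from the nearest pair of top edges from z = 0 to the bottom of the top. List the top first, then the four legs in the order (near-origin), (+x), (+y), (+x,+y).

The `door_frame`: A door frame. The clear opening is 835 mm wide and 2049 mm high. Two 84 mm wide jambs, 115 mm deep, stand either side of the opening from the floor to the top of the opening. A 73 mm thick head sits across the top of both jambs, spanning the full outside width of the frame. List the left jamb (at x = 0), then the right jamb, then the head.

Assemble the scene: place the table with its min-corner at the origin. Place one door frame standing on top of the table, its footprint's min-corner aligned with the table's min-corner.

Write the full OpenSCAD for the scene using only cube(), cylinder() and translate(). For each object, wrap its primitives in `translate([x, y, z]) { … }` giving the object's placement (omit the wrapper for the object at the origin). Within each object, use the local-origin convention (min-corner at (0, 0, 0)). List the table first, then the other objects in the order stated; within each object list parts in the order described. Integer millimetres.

translate([0, 0, 657]) cube([1793, 898, 47]);
translate([81, 81, 0]) cylinder(h = 657, r = 39);
translate([1712, 81, 0]) cylinder(h = 657, r = 39);
translate([81, 817, 0]) cylinder(h = 657, r = 39);
translate([1712, 817, 0]) cylinder(h = 657, r = 39);
translate([0, 0, 704]) {
  cube([84, 115, 2049]);
  translate([919, 0, 0]) cube([84, 115, 2049]);
  translate([0, 0, 2049]) cube([1003, 115, 73]);
}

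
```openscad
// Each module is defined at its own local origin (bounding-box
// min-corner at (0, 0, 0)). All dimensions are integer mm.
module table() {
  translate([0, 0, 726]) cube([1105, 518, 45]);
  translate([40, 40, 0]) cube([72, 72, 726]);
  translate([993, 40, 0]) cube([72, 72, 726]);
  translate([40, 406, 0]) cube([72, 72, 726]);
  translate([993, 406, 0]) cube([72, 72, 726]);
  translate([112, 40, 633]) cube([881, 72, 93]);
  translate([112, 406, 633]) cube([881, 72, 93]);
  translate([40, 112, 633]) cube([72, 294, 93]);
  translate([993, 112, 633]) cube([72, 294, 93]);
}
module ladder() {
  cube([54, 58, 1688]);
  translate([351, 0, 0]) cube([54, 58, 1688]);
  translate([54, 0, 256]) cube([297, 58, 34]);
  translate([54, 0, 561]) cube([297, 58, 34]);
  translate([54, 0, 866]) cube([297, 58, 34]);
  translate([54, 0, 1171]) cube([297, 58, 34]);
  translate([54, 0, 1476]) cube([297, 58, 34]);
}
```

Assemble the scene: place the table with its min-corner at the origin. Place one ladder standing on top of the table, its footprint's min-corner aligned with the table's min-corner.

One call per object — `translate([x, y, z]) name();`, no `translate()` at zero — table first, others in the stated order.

table();
translate([0, 0, 771]) ladder();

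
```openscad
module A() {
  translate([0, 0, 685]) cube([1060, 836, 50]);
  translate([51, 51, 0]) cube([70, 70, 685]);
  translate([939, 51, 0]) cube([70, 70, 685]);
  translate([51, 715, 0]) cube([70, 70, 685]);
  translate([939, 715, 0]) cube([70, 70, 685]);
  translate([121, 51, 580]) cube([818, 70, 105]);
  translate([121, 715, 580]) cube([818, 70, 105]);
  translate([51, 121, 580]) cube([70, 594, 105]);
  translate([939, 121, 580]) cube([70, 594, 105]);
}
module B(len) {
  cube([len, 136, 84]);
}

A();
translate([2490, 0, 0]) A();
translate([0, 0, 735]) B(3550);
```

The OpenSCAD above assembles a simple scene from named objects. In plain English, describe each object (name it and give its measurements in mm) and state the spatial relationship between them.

A is a rectangular dining table. The top is 1060×836×50 mm with its upper surface at z = 735 mm. It stands on four 70×70 mm square legs, each inset 51 mm from the nearest pair of top edges, running from the floor to the underside of the top. Four apron rails, 70 mm thick and 105 mm tall, run between adjacent legs with their top edges flush with the underside of the top and their outer faces flush with the legs' outer faces.

B is a rectangular beam 3550 mm long (x), 136 mm deep (y), 84 mm thick (z).

The beam spans the tops of two tables placed 1430 mm apart, resting at z = 735 mm.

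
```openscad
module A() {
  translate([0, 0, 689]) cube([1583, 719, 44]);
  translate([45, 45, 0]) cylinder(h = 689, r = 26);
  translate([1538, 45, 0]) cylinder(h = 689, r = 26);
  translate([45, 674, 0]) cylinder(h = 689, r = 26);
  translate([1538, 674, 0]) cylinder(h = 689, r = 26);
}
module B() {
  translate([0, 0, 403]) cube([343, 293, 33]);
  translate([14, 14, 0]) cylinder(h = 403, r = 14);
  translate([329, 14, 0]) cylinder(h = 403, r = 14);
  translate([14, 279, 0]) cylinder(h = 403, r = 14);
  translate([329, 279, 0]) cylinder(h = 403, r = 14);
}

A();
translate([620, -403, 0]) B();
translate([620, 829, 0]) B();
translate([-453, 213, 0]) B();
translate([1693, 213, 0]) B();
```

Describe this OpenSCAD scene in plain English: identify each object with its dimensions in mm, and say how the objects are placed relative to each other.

A is a table with a 1583×719 mm rectangular top, 44 mm thick, top surface at z = 733 mm, supported by four round legs of 52 mm diameter, each leg's bounding box inset 19 mm from the nearest pair of top edges, running from the floor.

B is a four-legged stool. The seat is 343×293 mm, 33 mm thick, top at z = 436 mm. It stands on four round legs, each 28 mm in diameter, from z = 0 to the seat underside, each leg's axis is inset half a diameter from the nearest pair of seat edges (so the leg's bounding box is flush with the corner).

Four stools sit around the table at the −y, +y, −x, +x sides.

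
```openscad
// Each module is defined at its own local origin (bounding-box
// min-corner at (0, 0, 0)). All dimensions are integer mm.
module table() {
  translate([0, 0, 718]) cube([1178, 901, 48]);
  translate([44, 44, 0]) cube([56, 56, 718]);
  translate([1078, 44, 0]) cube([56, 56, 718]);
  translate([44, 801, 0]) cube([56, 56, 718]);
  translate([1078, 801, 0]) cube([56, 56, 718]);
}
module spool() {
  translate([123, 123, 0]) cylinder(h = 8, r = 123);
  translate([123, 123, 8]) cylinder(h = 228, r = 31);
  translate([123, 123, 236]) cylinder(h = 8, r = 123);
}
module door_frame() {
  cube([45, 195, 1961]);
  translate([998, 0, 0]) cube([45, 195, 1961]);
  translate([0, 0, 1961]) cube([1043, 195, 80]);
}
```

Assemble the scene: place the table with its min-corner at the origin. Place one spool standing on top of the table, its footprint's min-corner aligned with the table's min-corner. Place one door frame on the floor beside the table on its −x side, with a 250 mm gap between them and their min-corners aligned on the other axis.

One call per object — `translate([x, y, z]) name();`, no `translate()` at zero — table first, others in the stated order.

table();
translate([0, 0, 766]) spool();
translate([-1293, 0, 0]) door_frame();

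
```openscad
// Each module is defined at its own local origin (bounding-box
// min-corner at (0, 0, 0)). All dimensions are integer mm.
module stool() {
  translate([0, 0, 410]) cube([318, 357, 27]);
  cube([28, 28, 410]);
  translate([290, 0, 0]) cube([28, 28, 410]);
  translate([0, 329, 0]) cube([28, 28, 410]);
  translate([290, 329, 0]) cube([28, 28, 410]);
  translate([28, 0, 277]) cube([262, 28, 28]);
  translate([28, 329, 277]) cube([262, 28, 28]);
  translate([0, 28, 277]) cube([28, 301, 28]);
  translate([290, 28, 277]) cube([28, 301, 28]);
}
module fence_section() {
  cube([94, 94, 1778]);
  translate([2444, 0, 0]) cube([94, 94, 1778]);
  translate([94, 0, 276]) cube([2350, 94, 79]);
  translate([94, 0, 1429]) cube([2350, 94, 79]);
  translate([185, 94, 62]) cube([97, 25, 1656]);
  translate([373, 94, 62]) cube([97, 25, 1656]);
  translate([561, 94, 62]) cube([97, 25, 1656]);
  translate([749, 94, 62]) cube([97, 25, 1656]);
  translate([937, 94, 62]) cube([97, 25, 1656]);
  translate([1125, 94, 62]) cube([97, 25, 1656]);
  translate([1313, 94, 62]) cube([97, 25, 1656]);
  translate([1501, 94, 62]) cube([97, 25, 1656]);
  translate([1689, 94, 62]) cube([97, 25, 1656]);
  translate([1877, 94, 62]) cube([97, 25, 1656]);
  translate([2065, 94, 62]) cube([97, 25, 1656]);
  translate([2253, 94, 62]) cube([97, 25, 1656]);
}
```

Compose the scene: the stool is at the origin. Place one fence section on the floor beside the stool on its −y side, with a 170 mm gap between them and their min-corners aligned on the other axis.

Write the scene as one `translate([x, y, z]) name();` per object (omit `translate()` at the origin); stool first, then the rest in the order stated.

stool();
translate([0, -289, 0]) fence_section();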